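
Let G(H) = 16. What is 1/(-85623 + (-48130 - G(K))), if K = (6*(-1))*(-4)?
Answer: -1/133769 ≈ -7.4756e-6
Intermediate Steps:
K = 24 (K = -6*(-4) = 24)
1/(-85623 + (-48130 - G(K))) = 1/(-85623 + (-48130 - 1*16)) = 1/(-85623 + (-48130 - 16)) = 1/(-85623 - 48146) = 1/(-133769) = -1/133769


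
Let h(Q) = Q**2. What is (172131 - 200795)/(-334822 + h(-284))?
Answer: 14332/127083 ≈ 0.11278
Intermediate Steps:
(172131 - 200795)/(-334822 + h(-284)) = (172131 - 200795)/(-334822 + (-284)**2) = -28664/(-334822 + 80656) = -28664/(-254166) = -28664*(-1/254166) = 14332/127083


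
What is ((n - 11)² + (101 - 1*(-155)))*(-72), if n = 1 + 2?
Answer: -23040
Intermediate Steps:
n = 3
((n - 11)² + (101 - 1*(-155)))*(-72) = ((3 - 11)² + (101 - 1*(-155)))*(-72) = ((-8)² + (101 + 155))*(-72) = (64 + 256)*(-72) = 320*(-72) = -23040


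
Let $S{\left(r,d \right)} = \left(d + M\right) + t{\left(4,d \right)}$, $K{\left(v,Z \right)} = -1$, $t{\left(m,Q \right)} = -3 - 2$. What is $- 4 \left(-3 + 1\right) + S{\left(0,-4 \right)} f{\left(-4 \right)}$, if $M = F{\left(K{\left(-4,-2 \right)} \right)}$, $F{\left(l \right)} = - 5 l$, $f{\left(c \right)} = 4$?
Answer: $-8$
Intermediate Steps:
$t{\left(m,Q \right)} = -5$ ($t{\left(m,Q \right)} = -3 - 2 = -5$)
$M = 5$ ($M = \left(-5\right) \left(-1\right) = 5$)
$S{\left(r,d \right)} = d$ ($S{\left(r,d \right)} = \left(d + 5\right) - 5 = \left(5 + d\right) - 5 = d$)
$- 4 \left(-3 + 1\right) + S{\left(0,-4 \right)} f{\left(-4 \right)} = - 4 \left(-3 + 1\right) - 16 = \left(-4\right) \left(-2\right) - 16 = 8 - 16 = -8$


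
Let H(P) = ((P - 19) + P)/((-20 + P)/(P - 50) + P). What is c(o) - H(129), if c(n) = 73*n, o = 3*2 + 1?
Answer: 5244419/10300 ≈ 509.17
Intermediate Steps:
H(P) = (-19 + 2*P)/(P + (-20 + P)/(-50 + P)) (H(P) = ((-19 + P) + P)/((-20 + P)/(-50 + P) + P) = (-19 + 2*P)/((-20 + P)/(-50 + P) + P) = (-19 + 2*P)/(P + (-20 + P)/(-50 + P)))
o = 7 (o = 6 + 1 = 7)
c(o) - H(129) = 73*7 - (-950 - 2*129² + 119*129)/(20 - 1*129² + 49*129) = 511 - (-950 - 2*16641 + 15351)/(20 - 1*16641 + 6321) = 511 - (-950 - 33282 + 15351)/(20 - 16641 + 6321) = 511 - (-18881)/(-10300) = 511 - (-1)*(-18881)/10300 = 511 - 1*18881/10300 = 511 - 18881/10300 = 5244419/10300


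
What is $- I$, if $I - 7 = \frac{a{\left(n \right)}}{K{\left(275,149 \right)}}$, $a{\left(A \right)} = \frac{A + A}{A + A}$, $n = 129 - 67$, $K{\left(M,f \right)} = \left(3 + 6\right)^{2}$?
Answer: $- \frac{568}{81} \approx -7.0123$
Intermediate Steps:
$K{\left(M,f \right)} = 81$ ($K{\left(M,f \right)} = 9^{2} = 81$)
$n = 62$ ($n = 129 - 67 = 62$)
$a{\left(A \right)} = 1$ ($a{\left(A \right)} = \frac{2 A}{2 A} = 2 A \frac{1}{2 A} = 1$)
$I = \frac{568}{81}$ ($I = 7 + 1 \cdot \frac{1}{81} = 7 + \frac{1}{81} = \frac{568}{81} \approx 7.0123$)
$- I = \left(-1\right) \frac{568}{81} = - \frac{568}{81}$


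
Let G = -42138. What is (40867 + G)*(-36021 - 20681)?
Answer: 72068242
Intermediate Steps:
(40867 + G)*(-36021 - 20681) = (40867 - 42138)*(-36021 - 20681) = -1271*(-56702) = 72068242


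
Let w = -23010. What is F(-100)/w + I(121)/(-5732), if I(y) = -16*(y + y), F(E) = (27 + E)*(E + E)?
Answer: 135188/3297333 ≈ 0.040999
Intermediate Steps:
F(E) = 2*E*(27 + E) (F(E) = (27 + E)*(2*E) = 2*E*(27 + E))
I(y) = -32*y
F(-100)/w + I(121)/(-5732) = (2*(-100)*(27 - 100))/(-23010) - 32*121/(-5732) = (2*(-100)*(-73))*(-1/23010) - 3872*(-1/5732) = 14600*(-1/23010) + 968/1433 = -1460/2301 + 968/1433 = 135188/3297333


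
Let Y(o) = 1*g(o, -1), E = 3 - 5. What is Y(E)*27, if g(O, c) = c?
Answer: -27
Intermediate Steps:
E = -2
Y(o) = -1 (Y(o) = 1*(-1) = -1)
Y(E)*27 = -1*27 = -27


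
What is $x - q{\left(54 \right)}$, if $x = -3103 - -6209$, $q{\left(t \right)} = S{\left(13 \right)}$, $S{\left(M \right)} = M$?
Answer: $3093$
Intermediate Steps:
$q{\left(t \right)} = 13$
$x = 3106$ ($x = -3103 + 6209 = 3106$)
$x - q{\left(54 \right)} = 3106 - 13 = 3093$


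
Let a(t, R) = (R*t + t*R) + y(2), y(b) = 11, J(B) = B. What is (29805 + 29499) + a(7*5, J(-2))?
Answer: 59175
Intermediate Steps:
a(t, R) = 11 + 2*R*t (a(t, R) = (R*t + t*R) + 11 = (R*t + R*t) + 11 = 2*R*t + 11 = 11 + 2*R*t)
(29805 + 29499) + a(7*5, J(-2)) = (29805 + 29499) + (11 + 2*(-2)*(7*5)) = 59304 + (11 + 2*(-2)*35) = 59304 + (11 - 140) = 59304 - 129 = 59175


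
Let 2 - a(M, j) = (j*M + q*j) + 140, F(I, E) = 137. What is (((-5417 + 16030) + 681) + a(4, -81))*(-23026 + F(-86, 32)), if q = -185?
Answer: 80225945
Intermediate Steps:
a(M, j) = -138 + 185*j - M*j (a(M, j) = 2 - ((j*M - 185*j) + 140) = 2 - ((M*j - 185*j) + 140) = 2 - ((-185*j + M*j) + 140) = 2 - (140 - 185*j + M*j) = 2 + (-140 + 185*j - M*j) = -138 + 185*j - M*j)
(((-5417 + 16030) + 681) + a(4, -81))*(-23026 + F(-86, 32)) = (((-5417 + 16030) + 681) + (-138 + 185*(-81) - 1*4*(-81)))*(-23026 + 137) = ((10613 + 681) + (-138 - 14985 + 324))*(-22889) = (11294 - 14799)*(-22889) = -3505*(-22889) = 80225945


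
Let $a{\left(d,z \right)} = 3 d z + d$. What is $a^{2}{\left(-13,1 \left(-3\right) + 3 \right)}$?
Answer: $169$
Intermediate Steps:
$a{\left(d,z \right)} = d + 3 d z$ ($a{\left(d,z \right)} = 3 d z + d = d + 3 d z$)
$a^{2}{\left(-13,1 \left(-3\right) + 3 \right)} = \left(- 13 \left(1 + 3 \left(1 \left(-3\right) + 3\right)\right)\right)^{2} = \left(- 13 \left(1 + 3 \left(-3 + 3\right)\right)\right)^{2} = \left(- 13 \left(1 + 3 \cdot 0\right)\right)^{2} = \left(- 13 \left(1 + 0\right)\right)^{2} = \left(\left(-13\right) 1\right)^{2} = \left(-13\right)^{2} = 169$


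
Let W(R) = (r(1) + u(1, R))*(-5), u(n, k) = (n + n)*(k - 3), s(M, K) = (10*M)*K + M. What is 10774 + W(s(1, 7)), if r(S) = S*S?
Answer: 10089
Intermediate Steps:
r(S) = S**2
s(M, K) = M + 10*K*M (s(M, K) = 10*K*M + M = M + 10*K*M)
u(n, k) = 2*n*(-3 + k) (u(n, k) = (2*n)*(-3 + k) = 2*n*(-3 + k))
W(R) = 25 - 10*R (W(R) = (1**2 + 2*1*(-3 + R))*(-5) = (1 + (-6 + 2*R))*(-5) = (-5 + 2*R)*(-5) = 25 - 10*R)
10774 + W(s(1, 7)) = 10774 + (25 - 10*(1 + 10*7)) = 10774 + (25 - 10*(1 + 70)) = 10774 + (25 - 10*71) = 10774 + (25 - 710) = 10774 - 685 = 10089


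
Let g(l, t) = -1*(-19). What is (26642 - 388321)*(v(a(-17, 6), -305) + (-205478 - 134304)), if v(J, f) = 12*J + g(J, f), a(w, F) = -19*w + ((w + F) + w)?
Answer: 121604798417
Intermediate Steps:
g(l, t) = 19
a(w, F) = F - 17*w (a(w, F) = -19*w + ((F + w) + w) = -19*w + (F + 2*w) = F - 17*w)
v(J, f) = 19 + 12*J (v(J, f) = 12*J + 19 = 19 + 12*J)
(26642 - 388321)*(v(a(-17, 6), -305) + (-205478 - 134304)) = (26642 - 388321)*((19 + 12*(6 - 17*(-17))) + (-205478 - 134304)) = -361679*((19 + 12*(6 + 289)) - 339782) = -361679*((19 + 12*295) - 339782) = -361679*((19 + 3540) - 339782) = -361679*(3559 - 339782) = -361679*(-336223) = 121604798417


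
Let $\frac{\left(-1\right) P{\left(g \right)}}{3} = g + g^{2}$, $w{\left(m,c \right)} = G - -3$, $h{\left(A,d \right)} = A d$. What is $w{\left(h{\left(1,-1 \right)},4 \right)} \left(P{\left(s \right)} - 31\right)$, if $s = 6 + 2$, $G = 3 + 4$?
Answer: $-2470$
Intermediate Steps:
$G = 7$
$w{\left(m,c \right)} = 10$ ($w{\left(m,c \right)} = 7 - -3 = 7 + 3 = 10$)
$s = 8$
$P{\left(g \right)} = - 3 g - 3 g^{2}$ ($P{\left(g \right)} = - 3 \left(g + g^{2}\right) = - 3 g - 3 g^{2}$)
$w{\left(h{\left(1,-1 \right)},4 \right)} \left(P{\left(s \right)} - 31\right) = 10 \left(\left(-3\right) 8 \left(1 + 8\right) - 31\right) = 10 \left(\left(-3\right) 8 \cdot 9 - 31\right) = 10 \left(-216 - 31\right) = 10 \left(-247\right) = -2470$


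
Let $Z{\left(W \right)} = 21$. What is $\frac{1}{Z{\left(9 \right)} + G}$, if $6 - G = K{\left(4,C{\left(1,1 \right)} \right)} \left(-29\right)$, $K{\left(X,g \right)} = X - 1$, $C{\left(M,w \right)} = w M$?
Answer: $\frac{1}{114} \approx 0.0087719$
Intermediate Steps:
$C{\left(M,w \right)} = M w$
$K{\left(X,g \right)} = -1 + X$
$G = 93$ ($G = 6 - \left(-1 + 4\right) \left(-29\right) = 6 - 3 \left(-29\right) = 6 - -87 = 6 + 87 = 93$)
$\frac{1}{Z{\left(9 \right)} + G} = \frac{1}{21 + 93} = \frac{1}{114}$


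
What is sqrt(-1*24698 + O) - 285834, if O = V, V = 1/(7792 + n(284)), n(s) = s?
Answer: -285834 + I*sqrt(402711853893)/4038 ≈ -2.8583e+5 + 157.16*I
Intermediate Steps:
V = 1/8076 (V = 1/(7792 + 284) = 1/8076 ≈ 0.00012382)
O = 1/8076 ≈ 0.00012382
sqrt(-1*24698 + O) - 285834 = sqrt(-1*24698 + 1/8076) - 285834 = sqrt(-24698 + 1/8076) - 285834 = sqrt(-199461047/8076) - 285834 = I*sqrt(402711853893)/4038 - 285834 = -285834 + I*sqrt(402711853893)/4038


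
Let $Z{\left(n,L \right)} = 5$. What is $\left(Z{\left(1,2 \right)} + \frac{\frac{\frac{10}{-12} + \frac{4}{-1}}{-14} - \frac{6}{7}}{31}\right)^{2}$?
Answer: $\frac{168402529}{6780816} \approx 24.835$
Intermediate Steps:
$\left(Z{\left(1,2 \right)} + \frac{\frac{\frac{10}{-12} + \frac{4}{-1}}{-14} - \frac{6}{7}}{31}\right)^{2} = \left(5 + \frac{\frac{\frac{10}{-12} + \frac{4}{-1}}{-14} - \frac{6}{7}}{31}\right)^{2} = \left(5 + \left(\left(10 \left(- \frac{1}{12}\right) + 4 \left(-1\right)\right) \left(- \frac{1}{14}\right) - \frac{6}{7}\right) \frac{1}{31}\right)^{2} = \left(5 + \left(\left(- \frac{5}{6} - 4\right) \left(- \frac{1}{14}\right) - \frac{6}{7}\right) \frac{1}{31}\right)^{2} = \left(5 + \left(\left(- \frac{29}{6}\right) \left(- \frac{1}{14}\right) - \frac{6}{7}\right) \frac{1}{31}\right)^{2} = \left(5 + \left(\frac{29}{84} - \frac{6}{7}\right) \frac{1}{31}\right)^{2} = \left(5 - \frac{43}{2604}\right)^{2} = \left(\frac{12977}{2604}\right)^{2} = \frac{168402529}{6780816}$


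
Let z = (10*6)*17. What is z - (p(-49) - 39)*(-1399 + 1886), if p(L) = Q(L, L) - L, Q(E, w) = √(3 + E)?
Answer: -3850 - 487*I*√46 ≈ -3850.0 - 3303.0*I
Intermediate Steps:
p(L) = √(3 + L) - L
z = 1020 (z = 60*17 = 1020)
z - (p(-49) - 39)*(-1399 + 1886) = 1020 - ((√(3 - 49) - 1*(-49)) - 39)*(-1399 + 1886) = 1020 - ((√(-46) + 49) - 39)*487 = 1020 - ((I*√46 + 49) - 39)*487 = 1020 - ((49 + I*√46) - 39)*487 = 1020 - (10 + I*√46)*487 = 1020 - (4870 + 487*I*√46) = 1020 + (-4870 - 487*I*√46) = -3850 - 487*I*√46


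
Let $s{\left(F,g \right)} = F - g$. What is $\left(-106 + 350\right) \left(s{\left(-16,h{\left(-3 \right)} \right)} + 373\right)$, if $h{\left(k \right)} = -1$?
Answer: $87352$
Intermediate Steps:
$\left(-106 + 350\right) \left(s{\left(-16,h{\left(-3 \right)} \right)} + 373\right) = \left(-106 + 350\right) \left(\left(-16 - -1\right) + 373\right) = 244 \left(\left(-16 + 1\right) + 373\right) = 244 \left(-15 + 373\right) = 244 \cdot 358 = 87352$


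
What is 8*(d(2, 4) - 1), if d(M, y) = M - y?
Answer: -24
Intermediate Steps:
8*(d(2, 4) - 1) = 8*((2 - 1*4) - 1) = 8*((2 - 4) - 1) = 8*(-2 - 1) = 8*(-3) = -24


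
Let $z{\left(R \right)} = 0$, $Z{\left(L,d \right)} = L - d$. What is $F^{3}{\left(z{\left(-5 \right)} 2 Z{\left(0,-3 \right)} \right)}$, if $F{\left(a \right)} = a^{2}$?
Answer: $0$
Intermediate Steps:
$F^{3}{\left(z{\left(-5 \right)} 2 Z{\left(0,-3 \right)} \right)} = \left(\left(0 \cdot 2 \left(0 - -3\right)\right)^{2}\right)^{3} = \left(\left(0 \left(0 + 3\right)\right)^{2}\right)^{3} = \left(\left(0 \cdot 3\right)^{2}\right)^{3} = \left(0^{2}\right)^{3} = 0^{3} = 0$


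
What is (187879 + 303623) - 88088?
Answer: 403414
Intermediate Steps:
(187879 + 303623) - 88088 = 491502 - 88088 = 403414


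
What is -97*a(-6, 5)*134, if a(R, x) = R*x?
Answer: 389940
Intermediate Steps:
-97*a(-6, 5)*134 = -(-582)*5*134 = -97*(-30)*134 = 2910*134 = 389940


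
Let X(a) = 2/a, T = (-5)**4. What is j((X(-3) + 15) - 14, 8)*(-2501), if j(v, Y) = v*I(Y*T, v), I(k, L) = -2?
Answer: 5002/3 ≈ 1667.3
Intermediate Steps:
T = 625
j(v, Y) = -2*v (j(v, Y) = v*(-2) = -2*v)
j((X(-3) + 15) - 14, 8)*(-2501) = -2*((2/(-3) + 15) - 14)*(-2501) = -2*((2*(-1/3) + 15) - 14)*(-2501) = -2*((-2/3 + 15) - 14)*(-2501) = -2*(43/3 - 14)*(-2501) = -2*1/3*(-2501) = -2/3*(-2501) = 5002/3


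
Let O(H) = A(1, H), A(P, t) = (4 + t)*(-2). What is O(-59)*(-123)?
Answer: -13530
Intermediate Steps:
A(P, t) = -8 - 2*t
O(H) = -8 - 2*H
O(-59)*(-123) = (-8 - 2*(-59))*(-123) = (-8 + 118)*(-123) = 110*(-123) = -13530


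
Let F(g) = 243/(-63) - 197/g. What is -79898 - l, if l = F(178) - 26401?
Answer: -66651077/1246 ≈ -53492.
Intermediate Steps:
F(g) = -27/7 - 197/g (F(g) = 243*(-1/63) - 197/g = -27/7 - 197/g)
l = -32901831/1246 (l = (-27/7 - 197/178) - 26401 = -6185/1246 - 26401 = -32901831/1246 ≈ -26406.)
-79898 - l = -79898 - 1*(-32901831/1246) = -79898 + 32901831/1246 = -66651077/1246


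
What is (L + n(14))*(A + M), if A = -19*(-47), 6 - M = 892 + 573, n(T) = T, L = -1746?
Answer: 980312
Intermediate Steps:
M = -1459 (M = 6 - (892 + 573) = 6 - 1*1465 = 6 - 1465 = -1459)
A = 893
(L + n(14))*(A + M) = (-1746 + 14)*(893 - 1459) = -1732*(-566) = 980312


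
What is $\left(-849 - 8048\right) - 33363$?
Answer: $-42260$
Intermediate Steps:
$\left(-849 - 8048\right) - 33363 = -8897 - 33363 = -42260$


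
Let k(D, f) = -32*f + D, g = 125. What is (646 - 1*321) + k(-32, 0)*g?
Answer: -3675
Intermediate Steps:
k(D, f) = D - 32*f
(646 - 1*321) + k(-32, 0)*g = (646 - 1*321) + (-32 - 32*0)*125 = (646 - 321) + (-32 + 0)*125 = 325 - 32*125 = 325 - 4000 = -3675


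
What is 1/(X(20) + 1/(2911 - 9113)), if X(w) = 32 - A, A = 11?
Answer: 6202/130241 ≈ 0.047619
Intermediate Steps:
X(w) = 21 (X(w) = 32 - 1*11 = 32 - 11 = 21)
1/(X(20) + 1/(2911 - 9113)) = 1/(21 + 1/(2911 - 9113)) = 1/(21 + 1/(-6202)) = 1/(21 - 1/6202) = 1/(130241/6202) = 6202/130241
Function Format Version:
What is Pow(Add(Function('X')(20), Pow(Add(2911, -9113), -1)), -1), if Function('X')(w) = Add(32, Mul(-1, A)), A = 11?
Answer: Rational(6202, 130241) ≈ 0.047619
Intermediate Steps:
Function('X')(w) = 21 (Function('X')(w) = Add(32, Mul(-1, 11)) = Add(32, -11) = 21)
Pow(Add(Function('X')(20), Pow(Add(2911, -9113), -1)), -1) = Pow(Add(21, Pow(Add(2911, -9113), -1)), -1) = Pow(Add(21, Pow(-6202, -1)), -1) = Pow(Add(21, Rational(-1, 6202)), -1) = Pow(Rational(130241, 6202), -1) = Rational(6202, 130241)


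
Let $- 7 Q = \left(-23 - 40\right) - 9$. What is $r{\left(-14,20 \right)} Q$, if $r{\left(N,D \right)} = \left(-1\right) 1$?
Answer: $- \frac{72}{7} \approx -10.286$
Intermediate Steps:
$Q = \frac{72}{7}$ ($Q = - \frac{\left(-23 - 40\right) - 9}{7} = - \frac{-63 - 9}{7} = \left(- \frac{1}{7}\right) \left(-72\right) = \frac{72}{7} \approx 10.286$)
$r{\left(N,D \right)} = -1$
$r{\left(-14,20 \right)} Q = \left(-1\right) \frac{72}{7} = - \frac{72}{7}$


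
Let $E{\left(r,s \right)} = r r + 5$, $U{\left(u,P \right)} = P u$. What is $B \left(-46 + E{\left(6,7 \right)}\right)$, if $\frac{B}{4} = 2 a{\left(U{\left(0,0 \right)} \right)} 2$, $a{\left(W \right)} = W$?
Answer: $0$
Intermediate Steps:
$B = 0$ ($B = 4 \cdot 2 \cdot 0 \cdot 0 \cdot 2 = 4 \cdot 2 \cdot 0 \cdot 2 = 4 \cdot 0 \cdot 2 = 4 \cdot 0 = 0$)
$E{\left(r,s \right)} = 5 + r^{2}$ ($E{\left(r,s \right)} = r^{2} + 5 = 5 + r^{2}$)
$B \left(-46 + E{\left(6,7 \right)}\right) = 0 \left(-46 + \left(5 + 6^{2}\right)\right) = 0 \left(-46 + \left(5 + 36\right)\right) = 0 \left(-46 + 41\right) = 0 \left(-5\right) = 0$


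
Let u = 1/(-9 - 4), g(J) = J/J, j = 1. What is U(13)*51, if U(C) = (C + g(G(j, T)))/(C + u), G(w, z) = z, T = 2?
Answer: 221/4 ≈ 55.250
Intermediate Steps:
g(J) = 1
u = -1/13 (u = 1/(-13) = -1/13 ≈ -0.076923)
U(C) = (1 + C)/(-1/13 + C) (U(C) = (C + 1)/(C - 1/13) = (1 + C)/(-1/13 + C))
U(13)*51 = (13*(1 + 13)/(-1 + 13*13))*51 = (13*14/(-1 + 169))*51 = (13*14/168)*51 = (13*(1/168)*14)*51 = (13/12)*51 = 221/4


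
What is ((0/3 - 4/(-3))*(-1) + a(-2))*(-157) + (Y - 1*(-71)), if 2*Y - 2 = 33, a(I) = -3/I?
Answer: 187/3 ≈ 62.333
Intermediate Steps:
Y = 35/2 (Y = 1 + (1/2)*33 = 1 + 33/2 = 35/2 ≈ 17.500)
((0/3 - 4/(-3))*(-1) + a(-2))*(-157) + (Y - 1*(-71)) = ((0/3 - 4/(-3))*(-1) - 3/(-2))*(-157) + (35/2 - 1*(-71)) = ((0*(1/3) - 4*(-1/3))*(-1) - 3*(-1/2))*(-157) + (35/2 + 71) = ((0 + 4/3)*(-1) + 3/2)*(-157) + 177/2 = ((4/3)*(-1) + 3/2)*(-157) + 177/2 = (-4/3 + 3/2)*(-157) + 177/2 = (1/6)*(-157) + 177/2 = -157/6 + 177/2 = 187/3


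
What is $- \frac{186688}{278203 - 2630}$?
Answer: $- \frac{186688}{275573} \approx -0.67745$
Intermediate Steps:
$- \frac{186688}{278203 - 2630} = - \frac{186688}{275573}$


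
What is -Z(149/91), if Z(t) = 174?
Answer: -174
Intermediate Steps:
-Z(149/91) = -1*174 = -174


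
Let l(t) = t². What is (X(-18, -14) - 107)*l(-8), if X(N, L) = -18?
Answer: -8000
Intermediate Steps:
(X(-18, -14) - 107)*l(-8) = (-18 - 107)*(-8)² = -125*64 = -8000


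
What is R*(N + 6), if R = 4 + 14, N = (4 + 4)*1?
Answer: 252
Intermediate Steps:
N = 8 (N = 8*1 = 8)
R = 18
R*(N + 6) = 18*(8 + 6) = 18*14 = 252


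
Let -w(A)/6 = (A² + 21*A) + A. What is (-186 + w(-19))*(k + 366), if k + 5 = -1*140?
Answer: 34476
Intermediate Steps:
k = -145 (k = -5 - 1*140 = -5 - 140 = -145)
w(A) = -132*A - 6*A² (w(A) = -6*((A² + 21*A) + A) = -6*(A² + 22*A) = -132*A - 6*A²)
(-186 + w(-19))*(k + 366) = (-186 - 6*(-19)*(22 - 19))*(-145 + 366) = (-186 - 6*(-19)*3)*221 = (-186 + 342)*221 = 156*221 = 34476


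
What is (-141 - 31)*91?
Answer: -15652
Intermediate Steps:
(-141 - 31)*91 = -172*91 = -15652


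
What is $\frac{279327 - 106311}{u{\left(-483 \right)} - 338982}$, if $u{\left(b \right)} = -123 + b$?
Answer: $- \frac{4806}{9433} \approx -0.50949$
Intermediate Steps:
$\frac{279327 - 106311}{u{\left(-483 \right)} - 338982} = \frac{279327 - 106311}{\left(-123 - 483\right) - 338982} = \frac{173016}{-606 - 338982} = \frac{173016}{-339588} = 173016 \left(- \frac{1}{339588}\right) = - \frac{4806}{9433}$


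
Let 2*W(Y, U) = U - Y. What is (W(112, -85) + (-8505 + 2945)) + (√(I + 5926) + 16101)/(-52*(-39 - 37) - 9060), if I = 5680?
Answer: -28919719/5108 - √11606/5108 ≈ -5661.7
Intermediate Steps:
W(Y, U) = U/2 - Y/2 (W(Y, U) = (U - Y)/2 = U/2 - Y/2)
(W(112, -85) + (-8505 + 2945)) + (√(I + 5926) + 16101)/(-52*(-39 - 37) - 9060) = (((½)*(-85) - ½*112) + (-8505 + 2945)) + (√(5680 + 5926) + 16101)/(-52*(-39 - 37) - 9060) = ((-85/2 - 56) - 5560) + (√11606 + 16101)/(-52*(-76) - 9060) = (-197/2 - 5560) + (16101 + √11606)/(3952 - 9060) = -11317/2 + (16101 + √11606)/(-5108) = -11317/2 + (16101 + √11606)*(-1/5108) = -11317/2 + (-16101/5108 - √11606/5108) = -28919719/5108 - √11606/5108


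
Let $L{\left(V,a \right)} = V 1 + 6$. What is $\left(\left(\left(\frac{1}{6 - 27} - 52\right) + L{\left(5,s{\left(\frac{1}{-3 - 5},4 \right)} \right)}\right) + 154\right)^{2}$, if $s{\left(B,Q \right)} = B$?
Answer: $\frac{5626384}{441} \approx 12758.0$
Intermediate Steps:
$L{\left(V,a \right)} = 6 + V$ ($L{\left(V,a \right)} = V + 6 = 6 + V$)
$\left(\left(\left(\frac{1}{6 - 27} - 52\right) + L{\left(5,s{\left(\frac{1}{-3 - 5},4 \right)} \right)}\right) + 154\right)^{2} = \left(\left(\left(\frac{1}{6 - 27} - 52\right) + \left(6 + 5\right)\right) + 154\right)^{2} = \left(\left(\left(\frac{1}{-21} - 52\right) + 11\right) + 154\right)^{2} = \left(\left(\left(- \frac{1}{21} - 52\right) + 11\right) + 154\right)^{2} = \left(\left(- \frac{1093}{21} + 11\right) + 154\right)^{2} = \left(- \frac{862}{21} + 154\right)^{2} = \left(\frac{2372}{21}\right)^{2} = \frac{5626384}{441}$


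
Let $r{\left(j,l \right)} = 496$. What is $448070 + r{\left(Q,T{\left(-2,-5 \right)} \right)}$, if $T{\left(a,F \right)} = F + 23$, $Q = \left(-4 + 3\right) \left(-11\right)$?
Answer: $448566$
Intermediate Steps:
$Q = 11$ ($Q = \left(-1\right) \left(-11\right) = 11$)
$T{\left(a,F \right)} = 23 + F$
$448070 + r{\left(Q,T{\left(-2,-5 \right)} \right)} = 448070 + 496 = 448566$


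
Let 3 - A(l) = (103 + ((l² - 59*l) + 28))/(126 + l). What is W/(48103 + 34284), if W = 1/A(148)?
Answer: -274/1028272147 ≈ -2.6647e-7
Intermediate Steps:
A(l) = 3 - (131 + l² - 59*l)/(126 + l) (A(l) = 3 - (103 + ((l² - 59*l) + 28))/(126 + l) = 3 - (103 + (28 + l² - 59*l))/(126 + l) = 3 - (131 + l² - 59*l)/(126 + l))
W = -274/12481 (W = 1/((247 - 1*148² + 62*148)/(126 + 148)) = 1/((247 - 1*21904 + 9176)/274) = 1/((247 - 21904 + 9176)/274) = 1/((1/274)*(-12481)) = 1/(-12481/274) = -274/12481 ≈ -0.021953)
W/(48103 + 34284) = -274/(12481*(48103 + 34284)) = -274/12481/82387 = -274/12481*1/82387 = -274/1028272147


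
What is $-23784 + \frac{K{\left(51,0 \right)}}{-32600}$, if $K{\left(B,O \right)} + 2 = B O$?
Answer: $- \frac{387679199}{16300} \approx -23784.0$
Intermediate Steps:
$K{\left(B,O \right)} = -2 + B O$
$-23784 + \frac{K{\left(51,0 \right)}}{-32600} = -23784 + \frac{-2 + 51 \cdot 0}{-32600} = -23784 + \left(-2 + 0\right) \left(- \frac{1}{32600}\right) = -23784 - - \frac{1}{16300} = -23784 + \frac{1}{16300} = - \frac{387679199}{16300}$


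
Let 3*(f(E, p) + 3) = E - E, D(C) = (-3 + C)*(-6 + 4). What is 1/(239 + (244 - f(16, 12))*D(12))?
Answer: -1/4207 ≈ -0.00023770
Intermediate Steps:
D(C) = 6 - 2*C (D(C) = (-3 + C)*(-2) = 6 - 2*C)
f(E, p) = -3 (f(E, p) = -3 + (E - E)/3 = -3 + (⅓)*0 = -3 + 0 = -3)
1/(239 + (244 - f(16, 12))*D(12)) = 1/(239 + (244 - 1*(-3))*(6 - 2*12)) = 1/(239 + (244 + 3)*(6 - 24)) = 1/(239 + 247*(-18)) = 1/(239 - 4446) = 1/(-4207) = -1/4207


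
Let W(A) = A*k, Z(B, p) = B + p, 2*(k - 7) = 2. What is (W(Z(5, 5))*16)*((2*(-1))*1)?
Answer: -2560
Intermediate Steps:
k = 8 (k = 7 + (1/2)*2 = 7 + 1 = 8)
W(A) = 8*A (W(A) = A*8 = 8*A)
(W(Z(5, 5))*16)*((2*(-1))*1) = ((8*(5 + 5))*16)*((2*(-1))*1) = ((8*10)*16)*(-2*1) = (80*16)*(-2) = 1280*(-2) = -2560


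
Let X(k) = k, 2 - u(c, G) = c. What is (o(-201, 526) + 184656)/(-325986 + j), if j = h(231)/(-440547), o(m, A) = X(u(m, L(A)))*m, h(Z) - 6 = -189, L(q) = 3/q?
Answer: -21124669197/47870718053 ≈ -0.44129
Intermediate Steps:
h(Z) = -183 (h(Z) = 6 - 189 = -183)
u(c, G) = 2 - c
o(m, A) = m*(2 - m) (o(m, A) = (2 - m)*m = m*(2 - m))
j = 61/146849 (j = -183/(-440547) = -183*(-1/440547) = 61/146849 ≈ 0.00041539)
(o(-201, 526) + 184656)/(-325986 + j) = (-201*(2 - 1*(-201)) + 184656)/(-325986 + 61/146849) = (-201*(2 + 201) + 184656)/(-47870718053/146849) = (-201*203 + 184656)*(-146849/47870718053) = (-40803 + 184656)*(-146849/47870718053) = 143853*(-146849/47870718053) = -21124669197/47870718053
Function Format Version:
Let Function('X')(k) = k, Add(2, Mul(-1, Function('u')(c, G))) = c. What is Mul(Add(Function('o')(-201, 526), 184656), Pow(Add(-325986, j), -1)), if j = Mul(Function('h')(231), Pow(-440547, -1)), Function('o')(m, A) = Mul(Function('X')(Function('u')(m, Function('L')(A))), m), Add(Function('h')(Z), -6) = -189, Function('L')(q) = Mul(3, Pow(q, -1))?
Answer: Rational(-21124669197, 47870718053) ≈ -0.44129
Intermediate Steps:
Function('h')(Z) = -183 (Function('h')(Z) = Add(6, -189) = -183)
Function('u')(c, G) = Add(2, Mul(-1, c))
Function('o')(m, A) = Mul(m, Add(2, Mul(-1, m))) (Function('o')(m, A) = Mul(Add(2, Mul(-1, m)), m) = Mul(m, Add(2, Mul(-1, m))))
j = Rational(61, 146849) (j = Mul(-183, Pow(-440547, -1)) = Mul(-183, Rational(-1, 440547)) = Rational(61, 146849) ≈ 0.00041539)
Mul(Add(Function('o')(-201, 526), 184656), Pow(Add(-325986, j), -1)) = Mul(Add(Mul(-201, Add(2, Mul(-1, -201))), 184656), Pow(Add(-325986, Rational(61, 146849)), -1)) = Mul(Add(Mul(-201, Add(2, 201)), 184656), Pow(Rational(-47870718053, 146849), -1)) = Mul(Add(Mul(-201, 203), 184656), Rational(-146849, 47870718053)) = Mul(Add(-40803, 184656), Rational(-146849, 47870718053)) = Mul(143853, Rational(-146849, 47870718053)) = Rational(-21124669197, 47870718053)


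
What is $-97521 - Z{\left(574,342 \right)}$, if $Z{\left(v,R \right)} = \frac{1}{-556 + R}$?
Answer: $- \frac{20869493}{214} \approx -97521.0$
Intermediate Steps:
$-97521 - Z{\left(574,342 \right)} = -97521 - \frac{1}{-556 + 342} = -97521 - \frac{1}{-214} = -97521 - - \frac{1}{214} = -97521 + \frac{1}{214} = - \frac{20869493}{214}$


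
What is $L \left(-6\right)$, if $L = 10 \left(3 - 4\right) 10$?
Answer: $600$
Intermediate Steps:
$L = -100$ ($L = 10 \left(-1\right) 10 = \left(-10\right) 10 = -100$)
$L \left(-6\right) = \left(-100\right) \left(-6\right) = 600$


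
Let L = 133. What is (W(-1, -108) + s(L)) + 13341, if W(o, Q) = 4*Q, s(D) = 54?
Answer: 12963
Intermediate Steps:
(W(-1, -108) + s(L)) + 13341 = (4*(-108) + 54) + 13341 = (-432 + 54) + 13341 = -378 + 13341 = 12963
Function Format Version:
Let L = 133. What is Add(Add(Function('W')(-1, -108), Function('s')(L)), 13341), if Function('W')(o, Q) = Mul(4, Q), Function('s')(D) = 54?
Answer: 12963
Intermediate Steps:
Add(Add(Function('W')(-1, -108), Function('s')(L)), 13341) = Add(Add(Mul(4, -108), 54), 13341) = Add(Add(-432, 54), 13341) = Add(-378, 13341) = 12963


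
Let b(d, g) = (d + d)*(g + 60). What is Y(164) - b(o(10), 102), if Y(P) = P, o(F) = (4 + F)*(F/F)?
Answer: -4372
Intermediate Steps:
o(F) = 4 + F (o(F) = (4 + F)*1 = 4 + F)
b(d, g) = 2*d*(60 + g) (b(d, g) = (2*d)*(60 + g) = 2*d*(60 + g))
Y(164) - b(o(10), 102) = 164 - 2*(4 + 10)*(60 + 102) = 164 - 2*14*162 = 164 - 1*4536 = 164 - 4536 = -4372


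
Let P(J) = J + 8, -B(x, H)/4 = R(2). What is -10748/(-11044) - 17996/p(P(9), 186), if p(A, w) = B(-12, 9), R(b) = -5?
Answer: -12408304/13805 ≈ -898.83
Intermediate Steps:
B(x, H) = 20 (B(x, H) = -4*(-5) = 20)
P(J) = 8 + J
p(A, w) = 20
-10748/(-11044) - 17996/p(P(9), 186) = -10748/(-11044) - 17996/20 = -10748*(-1/11044) - 17996*1/20 = 2687/2761 - 4499/5 = -12408304/13805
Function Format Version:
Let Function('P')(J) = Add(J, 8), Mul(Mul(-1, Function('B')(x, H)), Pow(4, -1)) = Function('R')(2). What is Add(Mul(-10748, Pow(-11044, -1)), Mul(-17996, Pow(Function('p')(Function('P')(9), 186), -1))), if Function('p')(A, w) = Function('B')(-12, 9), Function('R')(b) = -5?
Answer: Rational(-12408304, 13805) ≈ -898.83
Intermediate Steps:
Function('B')(x, H) = 20 (Function('B')(x, H) = Mul(-4, -5) = 20)
Function('P')(J) = Add(8, J)
Function('p')(A, w) = 20
Add(Mul(-10748, Pow(-11044, -1)), Mul(-17996, Pow(Function('p')(Function('P')(9), 186), -1))) = Add(Mul(-10748, Pow(-11044, -1)), Mul(-17996, Pow(20, -1))) = Add(Mul(-10748, Rational(-1, 11044)), Mul(-17996, Rational(1, 20))) = Add(Rational(2687, 2761), Rational(-4499, 5)) = Rational(-12408304, 13805)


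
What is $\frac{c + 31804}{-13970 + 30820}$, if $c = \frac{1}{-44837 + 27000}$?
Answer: $\frac{567287947}{300553450} \approx 1.8875$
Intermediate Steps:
$c = - \frac{1}{17837}$ ($c = \frac{1}{-17837} = - \frac{1}{17837} \approx -5.6063 \cdot 10^{-5}$)
$\frac{c + 31804}{-13970 + 30820} = \frac{- \frac{1}{17837} + 31804}{-13970 + 30820} = \frac{567287947}{17837 \cdot 16850} = \frac{567287947}{17837} \cdot \frac{1}{16850} = \frac{567287947}{300553450}$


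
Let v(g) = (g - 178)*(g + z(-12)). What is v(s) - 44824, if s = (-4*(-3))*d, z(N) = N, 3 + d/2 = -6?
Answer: 45008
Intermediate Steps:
d = -18 (d = -6 + 2*(-6) = -6 - 12 = -18)
s = -216 (s = -4*(-3)*(-18) = 12*(-18) = -216)
v(g) = (-178 + g)*(-12 + g) (v(g) = (g - 178)*(g - 12) = (-178 + g)*(-12 + g))
v(s) - 44824 = (2136 + (-216)² - 190*(-216)) - 44824 = (2136 + 46656 + 41040) - 44824 = 89832 - 44824 = 45008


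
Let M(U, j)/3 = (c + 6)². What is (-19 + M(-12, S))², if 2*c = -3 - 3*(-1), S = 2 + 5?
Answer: 7921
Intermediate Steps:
S = 7
c = 0 (c = (-3 - 3*(-1))/2 = (-3 + 3)/2 = (½)*0 = 0)
M(U, j) = 108 (M(U, j) = 3*(0 + 6)² = 3*6² = 3*36 = 108)
(-19 + M(-12, S))² = (-19 + 108)² = 89² = 7921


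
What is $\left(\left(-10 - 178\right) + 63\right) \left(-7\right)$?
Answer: $875$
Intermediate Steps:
$\left(\left(-10 - 178\right) + 63\right) \left(-7\right) = \left(-188 + 63\right) \left(-7\right) = \left(-125\right) \left(-7\right) = 875$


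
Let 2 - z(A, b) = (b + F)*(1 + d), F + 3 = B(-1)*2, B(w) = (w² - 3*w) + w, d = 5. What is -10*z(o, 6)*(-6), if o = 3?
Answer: -3120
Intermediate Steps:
B(w) = w² - 2*w
F = 3 (F = -3 - (-2 - 1)*2 = -3 - 1*(-3)*2 = -3 + 3*2 = -3 + 6 = 3)
z(A, b) = -16 - 6*b (z(A, b) = 2 - (b + 3)*(1 + 5) = 2 - (3 + b)*6 = 2 - (18 + 6*b) = 2 + (-18 - 6*b) = -16 - 6*b)
-10*z(o, 6)*(-6) = -10*(-16 - 6*6)*(-6) = -10*(-16 - 36)*(-6) = -10*(-52)*(-6) = 520*(-6) = -3120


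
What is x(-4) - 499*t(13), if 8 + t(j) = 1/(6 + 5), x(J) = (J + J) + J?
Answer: 43281/11 ≈ 3934.6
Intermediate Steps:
x(J) = 3*J (x(J) = 2*J + J = 3*J)
t(j) = -87/11 (t(j) = -8 + 1/(6 + 5) = -8 + 1/11 = -87/11)
x(-4) - 499*t(13) = 3*(-4) - 499*(-87/11) = -12 + 43413/11 = 43281/11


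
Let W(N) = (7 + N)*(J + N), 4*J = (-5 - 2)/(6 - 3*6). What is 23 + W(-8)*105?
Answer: 13563/16 ≈ 847.69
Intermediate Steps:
J = 7/48 (J = ((-5 - 2)/(6 - 3*6))/4 = (-7/(6 - 18))/4 = (-7/(-12))/4 = (-7*(-1/12))/4 = (1/4)*(7/12) = 7/48 ≈ 0.14583)
W(N) = (7 + N)*(7/48 + N)
23 + W(-8)*105 = 23 + (49/48 + (-8)**2 + (343/48)*(-8))*105 = 23 + (49/48 + 64 - 343/6)*105 = 23 + (377/48)*105 = 23 + 13195/16 = 13563/16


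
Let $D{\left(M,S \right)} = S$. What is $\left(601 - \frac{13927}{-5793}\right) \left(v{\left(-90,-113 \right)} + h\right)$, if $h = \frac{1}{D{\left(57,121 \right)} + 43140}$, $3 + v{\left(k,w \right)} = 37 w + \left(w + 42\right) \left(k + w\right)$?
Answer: $\frac{515608739956800}{83536991} \approx 6.1722 \cdot 10^{6}$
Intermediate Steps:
$v{\left(k,w \right)} = -3 + 37 w + \left(42 + w\right) \left(k + w\right)$ ($v{\left(k,w \right)} = -3 + \left(37 w + \left(w + 42\right) \left(k + w\right)\right) = -3 + \left(37 w + \left(42 + w\right) \left(k + w\right)\right) = -3 + 37 w + \left(42 + w\right) \left(k + w\right)$)
$h = \frac{1}{43261}$ ($h = \frac{1}{121 + 43140} = \frac{1}{43261} \approx 2.3116 \cdot 10^{-5}$)
$\left(601 - \frac{13927}{-5793}\right) \left(v{\left(-90,-113 \right)} + h\right) = \left(601 - \frac{13927}{-5793}\right) \left(\left(-3 + \left(-113\right)^{2} + 42 \left(-90\right) + 79 \left(-113\right) - -10170\right) + \frac{1}{43261}\right) = \left(601 - - \frac{13927}{5793}\right) \left(\left(-3 + 12769 - 3780 - 8927 + 10170\right) + \frac{1}{43261}\right) = \left(601 + \frac{13927}{5793}\right) \left(10229 + \frac{1}{43261}\right) = \frac{3495520}{5793} \cdot \frac{442516770}{43261} = \frac{515608739956800}{83536991}$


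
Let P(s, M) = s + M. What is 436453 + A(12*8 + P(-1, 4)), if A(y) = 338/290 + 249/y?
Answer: 2088445217/4785 ≈ 4.3646e+5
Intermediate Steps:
P(s, M) = M + s
A(y) = 169/145 + 249/y (A(y) = 338*(1/290) + 249/y = 169/145 + 249/y)
436453 + A(12*8 + P(-1, 4)) = 436453 + (169/145 + 249/(12*8 + (4 - 1))) = 436453 + (169/145 + 249/(96 + 3)) = 436453 + (169/145 + 249/99) = 436453 + (169/145 + 249*(1/99)) = 436453 + (169/145 + 83/33) = 436453 + 17612/4785 = 2088445217/4785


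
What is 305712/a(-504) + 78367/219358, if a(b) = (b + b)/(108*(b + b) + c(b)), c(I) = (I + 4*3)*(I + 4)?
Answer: -63863827906055/1535506 ≈ -4.1591e+7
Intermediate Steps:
c(I) = (4 + I)*(12 + I) (c(I) = (I + 12)*(4 + I) = (12 + I)*(4 + I) = (4 + I)*(12 + I))
a(b) = 2*b/(48 + b**2 + 232*b) (a(b) = (b + b)/(108*(b + b) + (48 + b**2 + 16*b)) = (2*b)/(108*(2*b) + (48 + b**2 + 16*b)) = (2*b)/(216*b + (48 + b**2 + 16*b)) = (2*b)/(48 + b**2 + 232*b) = 2*b/(48 + b**2 + 232*b))
305712/a(-504) + 78367/219358 = 305712/((2*(-504)/(48 + (-504)**2 + 232*(-504)))) + 78367/219358 = 305712/((2*(-504)/(48 + 254016 - 116928))) + 78367*(1/219358) = 305712/((2*(-504)/137136)) + 78367/219358 = 305712/((2*(-504)*(1/137136))) + 78367/219358 = 305712/(-21/2857) + 78367/219358 = 305712*(-2857/21) + 78367/219358 = -291139728/7 + 78367/219358 = -63863827906055/1535506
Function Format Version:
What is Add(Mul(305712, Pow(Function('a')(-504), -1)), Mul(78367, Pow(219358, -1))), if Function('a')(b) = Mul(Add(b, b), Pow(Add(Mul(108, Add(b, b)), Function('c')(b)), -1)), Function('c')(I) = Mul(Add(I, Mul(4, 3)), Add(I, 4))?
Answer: Rational(-63863827906055, 1535506) ≈ -4.1591e+7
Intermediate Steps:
Function('c')(I) = Mul(Add(4, I), Add(12, I)) (Function('c')(I) = Mul(Add(I, 12), Add(4, I)) = Mul(Add(12, I), Add(4, I)) = Mul(Add(4, I), Add(12, I)))
Function('a')(b) = Mul(2, b, Pow(Add(48, Pow(b, 2), Mul(232, b)), -1)) (Function('a')(b) = Mul(Add(b, b), Pow(Add(Mul(108, Add(b, b)), Add(48, Pow(b, 2), Mul(16, b))), -1)) = Mul(Mul(2, b), Pow(Add(Mul(108, Mul(2, b)), Add(48, Pow(b, 2), Mul(16, b))), -1)) = Mul(Mul(2, b), Pow(Add(Mul(216, b), Add(48, Pow(b, 2), Mul(16, b))), -1)) = Mul(Mul(2, b), Pow(Add(48, Pow(b, 2), Mul(232, b)), -1)) = Mul(2, b, Pow(Add(48, Pow(b, 2), Mul(232, b)), -1)))
Add(Mul(305712, Pow(Function('a')(-504), -1)), Mul(78367, Pow(219358, -1))) = Add(Mul(305712, Pow(Mul(2, -504, Pow(Add(48, Pow(-504, 2), Mul(232, -504)), -1)), -1)), Mul(78367, Pow(219358, -1))) = Add(Mul(305712, Pow(Mul(2, -504, Pow(Add(48, 254016, -116928), -1)), -1)), Mul(78367, Rational(1, 219358))) = Add(Mul(305712, Pow(Mul(2, -504, Pow(137136, -1)), -1)), Rational(78367, 219358)) = Add(Mul(305712, Pow(Mul(2, -504, Rational(1, 137136)), -1)), Rational(78367, 219358)) = Add(Mul(305712, Pow(Rational(-21, 2857), -1)), Rational(78367, 219358)) = Add(Mul(305712, Rational(-2857, 21)), Rational(78367, 219358)) = Add(Rational(-291139728, 7), Rational(78367, 219358)) = Rational(-63863827906055, 1535506)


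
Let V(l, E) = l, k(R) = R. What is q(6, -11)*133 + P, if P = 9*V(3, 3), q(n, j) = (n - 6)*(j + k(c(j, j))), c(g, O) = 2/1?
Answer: 27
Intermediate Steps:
c(g, O) = 2 (c(g, O) = 2*1 = 2)
q(n, j) = (-6 + n)*(2 + j) (q(n, j) = (n - 6)*(j + 2) = (-6 + n)*(2 + j))
P = 27 (P = 9*3 = 27)
q(6, -11)*133 + P = (-12 - 6*(-11) + 2*6 - 11*6)*133 + 27 = (-12 + 66 + 12 - 66)*133 + 27 = 0*133 + 27 = 0 + 27 = 27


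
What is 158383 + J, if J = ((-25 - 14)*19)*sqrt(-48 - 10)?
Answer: 158383 - 741*I*sqrt(58) ≈ 1.5838e+5 - 5643.3*I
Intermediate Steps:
J = -741*I*sqrt(58) (J = (-39*19)*sqrt(-58) = -741*I*sqrt(58) ≈ -5643.3*I)
158383 + J = 158383 - 741*I*sqrt(58)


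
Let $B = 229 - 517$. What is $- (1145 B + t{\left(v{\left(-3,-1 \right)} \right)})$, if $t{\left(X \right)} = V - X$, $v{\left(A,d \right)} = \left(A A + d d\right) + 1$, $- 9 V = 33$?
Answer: $\frac{989324}{3} \approx 3.2977 \cdot 10^{5}$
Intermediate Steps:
$B = -288$
$V = - \frac{11}{3}$ ($V = \left(- \frac{1}{9}\right) 33 = - \frac{11}{3} \approx -3.6667$)
$v{\left(A,d \right)} = 1 + A^{2} + d^{2}$ ($v{\left(A,d \right)} = \left(A^{2} + d^{2}\right) + 1 = 1 + A^{2} + d^{2}$)
$t{\left(X \right)} = - \frac{11}{3} - X$
$- (1145 B + t{\left(v{\left(-3,-1 \right)} \right)}) = - (1145 \left(-288\right) - \frac{44}{3}) = - (-329760 - \frac{44}{3}) = \left(-1\right) \left(- \frac{989324}{3}\right) = \frac{989324}{3}$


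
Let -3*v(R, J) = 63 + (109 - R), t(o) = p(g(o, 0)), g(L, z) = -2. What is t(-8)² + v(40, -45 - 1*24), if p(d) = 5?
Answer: -19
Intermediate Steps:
t(o) = 5
v(R, J) = -172/3 + R/3 (v(R, J) = -(63 + (109 - R))/3 = -(172 - R)/3 = -172/3 + R/3)
t(-8)² + v(40, -45 - 1*24) = 5² + (-172/3 + (⅓)*40) = 25 + (-172/3 + 40/3) = 25 - 44 = -19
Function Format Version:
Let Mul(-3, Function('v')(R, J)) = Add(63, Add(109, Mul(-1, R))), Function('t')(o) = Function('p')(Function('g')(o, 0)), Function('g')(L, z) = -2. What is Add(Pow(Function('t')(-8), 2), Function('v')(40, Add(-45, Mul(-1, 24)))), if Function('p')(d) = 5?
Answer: -19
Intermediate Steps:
Function('t')(o) = 5
Function('v')(R, J) = Add(Rational(-172, 3), Mul(Rational(1, 3), R)) (Function('v')(R, J) = Mul(Rational(-1, 3), Add(63, Add(109, Mul(-1, R)))) = Mul(Rational(-1, 3), Add(172, Mul(-1, R))) = Add(Rational(-172, 3), Mul(Rational(1, 3), R)))
Add(Pow(Function('t')(-8), 2), Function('v')(40, Add(-45, Mul(-1, 24)))) = Add(Pow(5, 2), Add(Rational(-172, 3), Mul(Rational(1, 3), 40))) = Add(25, Add(Rational(-172, 3), Rational(40, 3))) = Add(25, -44) = -19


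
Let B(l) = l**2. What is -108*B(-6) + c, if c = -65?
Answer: -3953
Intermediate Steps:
-108*B(-6) + c = -108*(-6)**2 - 65 = -108*36 - 65 = -3888 - 65 = -3953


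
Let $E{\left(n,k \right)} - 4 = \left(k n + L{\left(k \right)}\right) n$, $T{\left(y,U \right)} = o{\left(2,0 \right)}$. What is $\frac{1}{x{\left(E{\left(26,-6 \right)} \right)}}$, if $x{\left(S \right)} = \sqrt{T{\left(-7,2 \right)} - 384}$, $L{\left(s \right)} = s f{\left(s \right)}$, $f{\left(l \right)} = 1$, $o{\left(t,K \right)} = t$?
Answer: $- \frac{i \sqrt{382}}{382} \approx - 0.051164 i$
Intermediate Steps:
$T{\left(y,U \right)} = 2$
$L{\left(s \right)} = s$ ($L{\left(s \right)} = s 1 = s$)
$E{\left(n,k \right)} = 4 + n \left(k + k n\right)$ ($E{\left(n,k \right)} = 4 + \left(k n + k\right) n = 4 + \left(k + k n\right) n = 4 + n \left(k + k n\right)$)
$x{\left(S \right)} = i \sqrt{382}$ ($x{\left(S \right)} = \sqrt{2 - 384} = \sqrt{-382} = i \sqrt{382}$)
$\frac{1}{x{\left(E{\left(26,-6 \right)} \right)}} = \frac{1}{i \sqrt{382}} = - \frac{i \sqrt{382}}{382}$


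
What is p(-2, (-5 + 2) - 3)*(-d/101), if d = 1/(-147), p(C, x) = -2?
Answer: -2/14847 ≈ -0.00013471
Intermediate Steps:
d = -1/147 ≈ -0.0068027
p(-2, (-5 + 2) - 3)*(-d/101) = -(-2)*(-1/147/101) = -(-2)*(-1/147*1/101) = -(-2)*(-1)/14847 = -2*1/14847 = -2/14847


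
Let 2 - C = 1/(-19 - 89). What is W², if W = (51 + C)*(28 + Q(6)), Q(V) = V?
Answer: 9472155625/2916 ≈ 3.2483e+6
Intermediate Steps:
C = 217/108 (C = 2 - 1/(-19 - 89) = 2 - 1/(-108) = 2 - 1*(-1/108) = 2 + 1/108 = 217/108 ≈ 2.0093)
W = 97325/54 (W = (51 + 217/108)*(28 + 6) = (5725/108)*34 = 97325/54 ≈ 1802.3)
W² = (97325/54)² = 9472155625/2916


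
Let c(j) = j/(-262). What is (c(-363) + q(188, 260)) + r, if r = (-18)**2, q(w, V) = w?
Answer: 134507/262 ≈ 513.39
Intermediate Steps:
c(j) = -j/262 (c(j) = j*(-1/262) = -j/262)
r = 324
(c(-363) + q(188, 260)) + r = (-1/262*(-363) + 188) + 324 = (363/262 + 188) + 324 = 49619/262 + 324 = 134507/262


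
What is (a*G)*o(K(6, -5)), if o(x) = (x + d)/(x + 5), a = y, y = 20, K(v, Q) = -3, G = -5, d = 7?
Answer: -200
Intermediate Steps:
a = 20
o(x) = (7 + x)/(5 + x) (o(x) = (x + 7)/(x + 5) = (7 + x)/(5 + x))
(a*G)*o(K(6, -5)) = (20*(-5))*((7 - 3)/(5 - 3)) = -100*4/2 = -50*4 = -100*2 = -200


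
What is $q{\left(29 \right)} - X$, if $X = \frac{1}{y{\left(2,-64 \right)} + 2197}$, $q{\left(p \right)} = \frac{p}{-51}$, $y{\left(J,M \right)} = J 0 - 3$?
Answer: $- \frac{63677}{111894} \approx -0.56908$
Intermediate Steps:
$y{\left(J,M \right)} = -3$ ($y{\left(J,M \right)} = 0 - 3 = -3$)
$q{\left(p \right)} = - \frac{p}{51}$ ($q{\left(p \right)} = p \left(- \frac{1}{51}\right) = - \frac{p}{51}$)
$X = \frac{1}{2194}$ ($X = \frac{1}{-3 + 2197} = \frac{1}{2194} \approx 0.00045579$)
$q{\left(29 \right)} - X = \left(- \frac{1}{51}\right) 29 - \frac{1}{2194} = - \frac{29}{51} - \frac{1}{2194} = - \frac{63677}{111894}$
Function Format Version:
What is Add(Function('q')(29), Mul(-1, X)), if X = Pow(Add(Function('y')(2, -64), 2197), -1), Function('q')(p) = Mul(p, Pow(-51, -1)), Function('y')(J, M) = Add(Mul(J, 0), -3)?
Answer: Rational(-63677, 111894) ≈ -0.56908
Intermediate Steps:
Function('y')(J, M) = -3 (Function('y')(J, M) = Add(0, -3) = -3)
Function('q')(p) = Mul(Rational(-1, 51), p) (Function('q')(p) = Mul(p, Rational(-1, 51)) = Mul(Rational(-1, 51), p))
X = Rational(1, 2194) (X = Pow(Add(-3, 2197), -1) = Pow(2194, -1) = Rational(1, 2194) ≈ 0.00045579)
Add(Function('q')(29), Mul(-1, X)) = Add(Mul(Rational(-1, 51), 29), Mul(-1, Rational(1, 2194))) = Add(Rational(-29, 51), Rational(-1, 2194)) = Rational(-63677, 111894)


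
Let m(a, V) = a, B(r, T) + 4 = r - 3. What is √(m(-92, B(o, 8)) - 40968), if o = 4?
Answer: 2*I*√10265 ≈ 202.63*I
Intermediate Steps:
B(r, T) = -7 + r (B(r, T) = -4 + (r - 3) = -4 + (-3 + r) = -7 + r)
√(m(-92, B(o, 8)) - 40968) = √(-92 - 40968) = √(-41060) = 2*I*√10265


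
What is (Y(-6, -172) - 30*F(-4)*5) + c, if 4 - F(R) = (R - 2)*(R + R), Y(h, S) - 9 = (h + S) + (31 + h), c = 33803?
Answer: 40259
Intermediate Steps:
Y(h, S) = 40 + S + 2*h (Y(h, S) = 9 + ((h + S) + (31 + h)) = 9 + ((S + h) + (31 + h)) = 9 + (31 + S + 2*h) = 40 + S + 2*h)
F(R) = 4 - 2*R*(-2 + R) (F(R) = 4 - (R - 2)*(R + R) = 4 - (-2 + R)*2*R = 4 - 2*R*(-2 + R))
(Y(-6, -172) - 30*F(-4)*5) + c = ((40 - 172 + 2*(-6)) - 30*(4 - 2*(-4)² + 4*(-4))*5) + 33803 = ((40 - 172 - 12) - 30*(4 - 2*16 - 16)*5) + 33803 = (-144 - 30*(4 - 32 - 16)*5) + 33803 = (-144 - 30*(-44)*5) + 33803 = (-144 + 1320*5) + 33803 = (-144 + 6600) + 33803 = 6456 + 33803 = 40259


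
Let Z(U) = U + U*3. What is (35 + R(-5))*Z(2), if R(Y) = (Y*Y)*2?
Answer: 680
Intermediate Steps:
R(Y) = 2*Y² (R(Y) = Y²*2 = 2*Y²)
Z(U) = 4*U (Z(U) = U + 3*U = 4*U)
(35 + R(-5))*Z(2) = (35 + 2*(-5)²)*(4*2) = (35 + 2*25)*8 = (35 + 50)*8 = 85*8 = 680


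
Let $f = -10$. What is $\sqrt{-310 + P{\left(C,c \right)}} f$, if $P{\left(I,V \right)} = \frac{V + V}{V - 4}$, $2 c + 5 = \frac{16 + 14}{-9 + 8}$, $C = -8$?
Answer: $- \frac{20 i \sqrt{142545}}{43} \approx - 175.61 i$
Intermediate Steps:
$c = - \frac{35}{2}$ ($c = - \frac{5}{2} + \frac{\left(16 + 14\right) \frac{1}{-9 + 8}}{2} = - \frac{5}{2} + \frac{30 \frac{1}{-1}}{2} = - \frac{5}{2} + \frac{30 \left(-1\right)}{2} = - \frac{5}{2} + \frac{1}{2} \left(-30\right) = - \frac{5}{2} - 15 = - \frac{35}{2} \approx -17.5$)
$P{\left(I,V \right)} = \frac{2 V}{-4 + V}$
$\sqrt{-310 + P{\left(C,c \right)}} f = \sqrt{-310 + 2 \left(- \frac{35}{2}\right) \frac{1}{-4 - \frac{35}{2}}} \left(-10\right) = \sqrt{-310 + 2 \left(- \frac{35}{2}\right) \frac{1}{- \frac{43}{2}}} \left(-10\right) = \sqrt{-310 + 2 \left(- \frac{35}{2}\right) \left(- \frac{2}{43}\right)} \left(-10\right) = \sqrt{-310 + \frac{70}{43}} \left(-10\right) = \sqrt{- \frac{13260}{43}} \left(-10\right) = \frac{2 i \sqrt{142545}}{43} \left(-10\right) = - \frac{20 i \sqrt{142545}}{43}$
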